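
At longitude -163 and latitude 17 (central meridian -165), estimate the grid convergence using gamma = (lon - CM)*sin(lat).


gamma = (-163 - -165) * sin(17) = 2 * 0.292372 = 0.585 degrees

0.585 degrees


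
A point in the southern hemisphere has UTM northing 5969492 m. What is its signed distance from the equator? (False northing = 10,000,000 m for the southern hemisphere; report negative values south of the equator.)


For southern: actual = 5969492 - 10000000 = -4030508 m

-4030508 m


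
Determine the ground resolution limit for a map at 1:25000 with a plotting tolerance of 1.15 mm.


ground = 1.15 mm * 25000 / 1000 = 28.75 m

28.75 m


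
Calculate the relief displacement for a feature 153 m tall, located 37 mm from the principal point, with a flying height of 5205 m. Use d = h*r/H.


d = h * r / H = 153 * 37 / 5205 = 1.09 mm

1.09 mm


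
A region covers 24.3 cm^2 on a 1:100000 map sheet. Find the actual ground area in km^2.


ground_area = 24.3 * (100000/100)^2 = 24300000.0 m^2 = 24.3 km^2

24.3 km^2


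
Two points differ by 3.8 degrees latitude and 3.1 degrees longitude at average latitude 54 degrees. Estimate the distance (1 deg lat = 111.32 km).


dlat_km = 3.8 * 111.32 = 423.016
dlon_km = 3.1 * 111.32 * cos(54) ≈ 202.84
dist = sqrt(423.016^2 + 202.84^2) ≈ 469.1 km

469.1 km


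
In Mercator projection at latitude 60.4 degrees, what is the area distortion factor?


area_distortion = 1/cos^2(60.4) = 4.099

4.099


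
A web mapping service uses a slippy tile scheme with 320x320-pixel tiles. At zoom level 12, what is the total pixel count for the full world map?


tiles per axis = 2^12 = 4096
total tiles = 4096^2 = 16777216
pixels per axis = 4096 * 320 = 1310720
total pixels = 1310720^2 = 1717986918400

1717986918400 pixels


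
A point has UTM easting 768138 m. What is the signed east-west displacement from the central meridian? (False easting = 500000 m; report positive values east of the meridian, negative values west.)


displacement = 768138 - 500000 = 268138 m

268138 m


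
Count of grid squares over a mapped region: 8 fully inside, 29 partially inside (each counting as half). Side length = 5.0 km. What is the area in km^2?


effective squares = 8 + 29 * 0.5 = 22.5
area = 22.5 * 25.0 = 562.5 km^2

562.5 km^2


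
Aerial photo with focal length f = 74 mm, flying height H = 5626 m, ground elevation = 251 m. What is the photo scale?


scale = f / (H - h) = 74 mm / 5375 m = 74 / 5375000 = 1:72635

1:72635


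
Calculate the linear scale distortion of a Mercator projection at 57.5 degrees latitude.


SF = 1 / cos(57.5) = 1 / 0.5373 = 1.861

1.861


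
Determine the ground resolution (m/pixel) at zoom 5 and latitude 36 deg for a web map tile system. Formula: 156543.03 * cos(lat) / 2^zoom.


res = 156543.03 * cos(36) / 2^5 = 156543.03 * 0.80901699 / 32 = 3957.69 m/pixel

3957.69 m/pixel


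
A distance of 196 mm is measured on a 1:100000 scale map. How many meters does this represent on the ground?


ground = 196 mm * 100000 / 1000 = 19600.0 m

19600.0 m


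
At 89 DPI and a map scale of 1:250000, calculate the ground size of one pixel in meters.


pixel_cm = 2.54 / 89 ≈ 0.028539 cm
ground = pixel_cm * 250000 / 100 = 2.54 * 250000 / (89 * 100) = 635000 / 8900 ≈ 71.35 m

71.35 m


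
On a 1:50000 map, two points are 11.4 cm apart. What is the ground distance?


ground = 11.4 cm * 50000 / 100 = 5700.0 m = 5.7 km

5.7 km


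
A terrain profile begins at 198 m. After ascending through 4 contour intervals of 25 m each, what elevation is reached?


elevation = 198 + 4 * 25 = 298 m

298 m


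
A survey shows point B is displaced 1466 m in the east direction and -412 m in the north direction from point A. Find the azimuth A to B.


az = atan2(1466, -412) = 105.7 deg
adjusted to 0-360: 105.7 degrees

105.7 degrees


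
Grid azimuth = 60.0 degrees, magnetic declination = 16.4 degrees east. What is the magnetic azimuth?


magnetic azimuth = grid azimuth - declination (east +ve)
mag_az = 60.0 - 16.4 = 43.6 degrees

43.6 degrees


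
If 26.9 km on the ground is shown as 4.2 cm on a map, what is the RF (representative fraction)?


ground = 26.9 km = 2690000 cm; RF denominator = ground / map = 2690000 / 4.2 ≈ 640476; RF = 1:640476

1:640476


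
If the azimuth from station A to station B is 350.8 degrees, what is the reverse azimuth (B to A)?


back azimuth = (350.8 + 180) mod 360 = 170.8 degrees

170.8 degrees


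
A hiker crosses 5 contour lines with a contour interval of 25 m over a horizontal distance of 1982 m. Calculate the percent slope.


elevation change = 5 * 25 = 125 m
slope = 125 / 1982 * 100 = 6.3%

6.3%


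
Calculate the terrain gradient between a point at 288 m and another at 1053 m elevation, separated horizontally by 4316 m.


gradient = (1053 - 288) / 4316 = 765 / 4316 = 0.1772

0.1772


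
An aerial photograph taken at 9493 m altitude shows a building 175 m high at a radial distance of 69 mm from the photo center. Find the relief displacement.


d = h * r / H = 175 * 69 / 9493 = 1.27 mm

1.27 mm


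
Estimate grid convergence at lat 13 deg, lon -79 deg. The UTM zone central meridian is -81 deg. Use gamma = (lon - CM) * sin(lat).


gamma = (-79 - -81) * sin(13) = 2 * 0.224951 = 0.45 degrees

0.45 degrees


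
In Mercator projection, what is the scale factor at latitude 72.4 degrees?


SF = 1 / cos(72.4) = 1 / 0.30237 = 3.307

3.307


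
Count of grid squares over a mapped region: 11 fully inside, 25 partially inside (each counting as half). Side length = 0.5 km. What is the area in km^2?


effective squares = 11 + 25 * 0.5 = 23.5
area = 23.5 * 0.25 = 5.875 km^2

5.875 km^2


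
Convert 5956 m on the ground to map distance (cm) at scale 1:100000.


map_cm = 5956 * 100 / 100000 = 5.956 cm ≈ 5.96 cm

5.96 cm


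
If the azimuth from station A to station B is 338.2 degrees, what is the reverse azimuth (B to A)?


back azimuth = (338.2 + 180) mod 360 = 158.2 degrees

158.2 degrees


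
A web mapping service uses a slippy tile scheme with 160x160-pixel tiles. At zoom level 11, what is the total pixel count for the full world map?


tiles per axis = 2^11 = 2048
total tiles = 2048^2 = 4194304
pixels per axis = 2048 * 160 = 327680
total pixels = 327680^2 = 107374182400

107374182400 pixels


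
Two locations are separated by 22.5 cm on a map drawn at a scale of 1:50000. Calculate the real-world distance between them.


ground = 22.5 cm * 50000 / 100 = 11250.0 m = 11.25 km

11.25 km


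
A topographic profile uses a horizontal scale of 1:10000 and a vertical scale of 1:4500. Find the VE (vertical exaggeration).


VE = horizontal_scale / vertical_scale = 10000 / 4500 ≈ 2.2

2.2x


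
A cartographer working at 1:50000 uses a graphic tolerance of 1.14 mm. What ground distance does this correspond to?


ground = 1.14 mm * 50000 / 1000 = 57.0 m

57.0 m


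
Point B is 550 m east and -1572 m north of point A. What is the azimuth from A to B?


az = atan2(550, -1572) = 160.7 deg
adjusted to 0-360: 160.7 degrees

160.7 degrees


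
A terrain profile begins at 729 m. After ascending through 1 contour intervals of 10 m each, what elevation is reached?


elevation = 729 + 1 * 10 = 739 m

739 m


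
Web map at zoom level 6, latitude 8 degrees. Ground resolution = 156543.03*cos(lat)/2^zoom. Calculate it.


res = 156543.03 * cos(8) / 2^6 = 156543.03 * 0.99026807 / 64 = 2422.18 m/pixel

2422.18 m/pixel


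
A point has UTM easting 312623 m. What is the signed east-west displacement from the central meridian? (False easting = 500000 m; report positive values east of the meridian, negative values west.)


displacement = 312623 - 500000 = -187377 m

-187377 m


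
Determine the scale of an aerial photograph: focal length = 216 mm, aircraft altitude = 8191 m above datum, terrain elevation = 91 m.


scale = f / (H - h) = 216 mm / 8100 m = 216 / 8100000 = 1:37500

1:37500


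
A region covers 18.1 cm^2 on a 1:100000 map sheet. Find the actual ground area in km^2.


ground_area = 18.1 * (100000/100)^2 = 18100000.0 m^2 = 18.1 km^2

18.1 km^2


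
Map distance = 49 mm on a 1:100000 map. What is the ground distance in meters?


ground = 49 mm * 100000 / 1000 = 4900.0 m

4900.0 m


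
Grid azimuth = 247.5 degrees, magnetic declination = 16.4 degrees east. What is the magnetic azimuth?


magnetic azimuth = grid azimuth - declination (east +ve)
mag_az = 247.5 - 16.4 = 231.1 degrees

231.1 degrees


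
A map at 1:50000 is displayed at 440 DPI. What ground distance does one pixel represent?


pixel_cm = 2.54 / 440 ≈ 0.005773 cm
ground = pixel_cm * 50000 / 100 = 2.54 * 50000 / (440 * 100) = 127000 / 44000 ≈ 2.89 m

2.89 m


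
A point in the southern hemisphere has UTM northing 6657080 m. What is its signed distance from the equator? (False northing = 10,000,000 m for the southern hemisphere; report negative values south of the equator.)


For southern: actual = 6657080 - 10000000 = -3342920 m

-3342920 m


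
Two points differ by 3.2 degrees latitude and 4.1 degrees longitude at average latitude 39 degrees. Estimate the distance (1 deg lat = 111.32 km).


dlat_km = 3.2 * 111.32 = 356.224
dlon_km = 4.1 * 111.32 * cos(39) ≈ 354.699
dist = sqrt(356.224^2 + 354.699^2) ≈ 502.7 km

502.7 km


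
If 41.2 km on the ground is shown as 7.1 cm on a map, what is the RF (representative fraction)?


ground = 41.2 km = 4120000 cm; RF denominator = ground / map = 4120000 / 7.1 ≈ 580282; RF = 1:580282

1:580282


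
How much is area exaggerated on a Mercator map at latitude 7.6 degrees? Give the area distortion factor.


area_distortion = 1/cos^2(7.6) = 1.018

1.018


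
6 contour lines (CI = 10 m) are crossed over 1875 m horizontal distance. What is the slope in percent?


elevation change = 6 * 10 = 60 m
slope = 60 / 1875 * 100 = 3.2%

3.2%


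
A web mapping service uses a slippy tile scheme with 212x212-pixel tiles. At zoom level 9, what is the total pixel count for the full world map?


tiles per axis = 2^9 = 512
total tiles = 512^2 = 262144
pixels per axis = 512 * 212 = 108544
total pixels = 108544^2 = 11781799936

11781799936 pixels


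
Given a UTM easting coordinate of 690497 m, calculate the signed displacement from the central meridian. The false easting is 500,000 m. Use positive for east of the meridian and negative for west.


displacement = 690497 - 500000 = 190497 m

190497 m


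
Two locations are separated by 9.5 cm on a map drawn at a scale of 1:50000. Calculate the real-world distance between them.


ground = 9.5 cm * 50000 / 100 = 4750.0 m = 4.75 km

4.75 km


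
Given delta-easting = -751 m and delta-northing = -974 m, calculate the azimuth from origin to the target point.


az = atan2(-751, -974) = -142.4 deg
adjusted to 0-360: 217.6 degrees

217.6 degrees


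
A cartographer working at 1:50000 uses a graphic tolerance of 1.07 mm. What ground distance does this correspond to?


ground = 1.07 mm * 50000 / 1000 = 53.5 m

53.5 m


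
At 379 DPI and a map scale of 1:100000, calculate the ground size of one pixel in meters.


pixel_cm = 2.54 / 379 ≈ 0.006702 cm
ground = pixel_cm * 100000 / 100 = 2.54 * 100000 / (379 * 100) = 254000 / 37900 ≈ 6.7 m

6.7 m


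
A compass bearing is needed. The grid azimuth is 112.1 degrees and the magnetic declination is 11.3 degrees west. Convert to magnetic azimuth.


magnetic azimuth = grid azimuth - declination (east +ve)
mag_az = 112.1 - -11.3 = 123.4 degrees

123.4 degrees


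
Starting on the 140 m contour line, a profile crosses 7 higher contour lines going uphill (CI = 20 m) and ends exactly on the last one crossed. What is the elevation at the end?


elevation = 140 + 7 * 20 = 280 m

280 m


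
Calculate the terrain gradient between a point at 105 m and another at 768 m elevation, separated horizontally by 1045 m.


gradient = (768 - 105) / 1045 = 663 / 1045 = 0.6344

0.6344


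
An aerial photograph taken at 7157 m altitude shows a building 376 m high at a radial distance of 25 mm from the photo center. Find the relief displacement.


d = h * r / H = 376 * 25 / 7157 = 1.31 mm

1.31 mm


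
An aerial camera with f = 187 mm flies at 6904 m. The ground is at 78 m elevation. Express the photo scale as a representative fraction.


scale = f / (H - h) = 187 mm / 6826 m = 187 / 6826000 = 1:36503

1:36503


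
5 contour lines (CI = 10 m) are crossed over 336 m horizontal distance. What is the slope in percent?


elevation change = 5 * 10 = 50 m
slope = 50 / 336 * 100 = 14.9%

14.9%


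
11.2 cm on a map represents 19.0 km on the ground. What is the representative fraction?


ground = 19.0 km = 1900000 cm; RF denominator = ground / map = 1900000 / 11.2 ≈ 169643; RF = 1:169643

1:169643


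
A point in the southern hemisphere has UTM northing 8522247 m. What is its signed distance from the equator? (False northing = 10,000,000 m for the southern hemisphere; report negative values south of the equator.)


For southern: actual = 8522247 - 10000000 = -1477753 m

-1477753 m


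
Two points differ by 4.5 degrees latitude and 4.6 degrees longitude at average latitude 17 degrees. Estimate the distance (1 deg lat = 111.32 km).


dlat_km = 4.5 * 111.32 = 500.94
dlon_km = 4.6 * 111.32 * cos(17) ≈ 489.697
dist = sqrt(500.94^2 + 489.697^2) ≈ 700.5 km

700.5 km


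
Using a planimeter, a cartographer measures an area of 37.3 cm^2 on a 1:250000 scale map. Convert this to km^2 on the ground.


ground_area = 37.3 * (250000/100)^2 = 233125000.0 m^2 = 233.125 km^2

233.125 km^2


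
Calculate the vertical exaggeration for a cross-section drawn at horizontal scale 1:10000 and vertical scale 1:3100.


VE = horizontal_scale / vertical_scale = 10000 / 3100 ≈ 3.2

3.2x


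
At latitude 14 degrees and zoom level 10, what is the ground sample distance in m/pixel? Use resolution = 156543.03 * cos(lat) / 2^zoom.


res = 156543.03 * cos(14) / 2^10 = 156543.03 * 0.97029573 / 1024 = 148.33 m/pixel

148.33 m/pixel


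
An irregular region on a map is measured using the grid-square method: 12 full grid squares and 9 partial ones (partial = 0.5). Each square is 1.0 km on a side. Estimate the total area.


effective squares = 12 + 9 * 0.5 = 16.5
area = 16.5 * 1.0 = 16.5 km^2

16.5 km^2


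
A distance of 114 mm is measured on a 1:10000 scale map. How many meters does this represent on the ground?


ground = 114 mm * 10000 / 1000 = 1140.0 m

1140.0 m


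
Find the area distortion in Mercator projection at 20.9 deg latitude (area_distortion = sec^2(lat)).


area_distortion = 1/cos^2(20.9) = 1.146

1.146


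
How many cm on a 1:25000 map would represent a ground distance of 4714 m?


map_cm = 4714 * 100 / 25000 = 18.856 cm ≈ 18.86 cm

18.86 cm


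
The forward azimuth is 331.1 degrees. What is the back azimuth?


back azimuth = (331.1 + 180) mod 360 = 151.1 degrees

151.1 degrees


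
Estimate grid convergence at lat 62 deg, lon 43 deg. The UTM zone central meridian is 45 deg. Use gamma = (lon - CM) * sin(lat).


gamma = (43 - 45) * sin(62) = -2 * 0.882948 = -1.766 degrees

-1.766 degrees


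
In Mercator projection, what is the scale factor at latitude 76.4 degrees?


SF = 1 / cos(76.4) = 1 / 0.235142 = 4.253

4.253


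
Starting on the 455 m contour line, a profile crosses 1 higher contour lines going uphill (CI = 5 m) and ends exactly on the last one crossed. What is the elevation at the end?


elevation = 455 + 1 * 5 = 460 m

460 m


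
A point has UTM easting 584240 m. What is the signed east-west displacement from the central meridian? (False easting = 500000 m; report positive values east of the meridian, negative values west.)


displacement = 584240 - 500000 = 84240 m

84240 m


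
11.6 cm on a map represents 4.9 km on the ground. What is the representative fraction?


ground = 4.9 km = 490000 cm; RF denominator = ground / map = 490000 / 11.6 ≈ 42241; RF = 1:42241

1:42241


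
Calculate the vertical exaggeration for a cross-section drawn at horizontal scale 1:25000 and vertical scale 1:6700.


VE = horizontal_scale / vertical_scale = 25000 / 6700 ≈ 3.7

3.7x


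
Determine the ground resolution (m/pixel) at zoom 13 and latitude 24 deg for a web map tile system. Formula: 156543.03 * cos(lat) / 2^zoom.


res = 156543.03 * cos(24) / 2^13 = 156543.03 * 0.91354546 / 8192 = 17.46 m/pixel

17.46 m/pixel


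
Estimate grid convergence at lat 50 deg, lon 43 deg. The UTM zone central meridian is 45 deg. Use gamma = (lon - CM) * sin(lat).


gamma = (43 - 45) * sin(50) = -2 * 0.766044 = -1.532 degrees

-1.532 degrees


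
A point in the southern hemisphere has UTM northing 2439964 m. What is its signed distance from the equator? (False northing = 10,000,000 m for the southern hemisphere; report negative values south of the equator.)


For southern: actual = 2439964 - 10000000 = -7560036 m

-7560036 m


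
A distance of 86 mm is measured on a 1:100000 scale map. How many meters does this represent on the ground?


ground = 86 mm * 100000 / 1000 = 8600.0 m

8600.0 m


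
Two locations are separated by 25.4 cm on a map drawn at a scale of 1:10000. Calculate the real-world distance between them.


ground = 25.4 cm * 10000 / 100 = 2540.0 m = 2.54 km

2.54 km


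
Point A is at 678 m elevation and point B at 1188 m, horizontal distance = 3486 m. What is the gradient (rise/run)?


gradient = (1188 - 678) / 3486 = 510 / 3486 = 0.1463

0.1463


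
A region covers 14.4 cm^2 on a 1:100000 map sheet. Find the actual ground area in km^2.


ground_area = 14.4 * (100000/100)^2 = 14400000.0 m^2 = 14.4 km^2

14.4 km^2


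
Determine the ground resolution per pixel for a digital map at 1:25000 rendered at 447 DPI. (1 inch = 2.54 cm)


pixel_cm = 2.54 / 447 ≈ 0.005682 cm
ground = pixel_cm * 25000 / 100 = 2.54 * 25000 / (447 * 100) = 63500 / 44700 ≈ 1.42 m

1.42 m


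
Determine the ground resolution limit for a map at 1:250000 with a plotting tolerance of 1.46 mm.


ground = 1.46 mm * 250000 / 1000 = 365.0 m

365.0 m


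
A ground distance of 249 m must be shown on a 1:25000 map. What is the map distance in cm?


map_cm = 249 * 100 / 25000 = 0.996 cm ≈ 1.0 cm

1.0 cm


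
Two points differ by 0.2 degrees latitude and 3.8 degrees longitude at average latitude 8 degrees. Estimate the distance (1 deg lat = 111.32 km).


dlat_km = 0.2 * 111.32 = 22.264
dlon_km = 3.8 * 111.32 * cos(8) ≈ 418.899
dist = sqrt(22.264^2 + 418.899^2) ≈ 419.5 km

419.5 km


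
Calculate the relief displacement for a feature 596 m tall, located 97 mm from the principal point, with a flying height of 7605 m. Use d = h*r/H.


d = h * r / H = 596 * 97 / 7605 = 7.6 mm

7.6 mm


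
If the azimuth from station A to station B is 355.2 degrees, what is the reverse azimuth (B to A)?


back azimuth = (355.2 + 180) mod 360 = 175.2 degrees

175.2 degrees


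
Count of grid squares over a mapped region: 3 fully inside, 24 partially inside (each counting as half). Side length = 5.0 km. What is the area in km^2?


effective squares = 3 + 24 * 0.5 = 15.0
area = 15.0 * 25.0 = 375.0 km^2

375.0 km^2


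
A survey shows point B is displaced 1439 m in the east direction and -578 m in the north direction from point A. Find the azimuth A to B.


az = atan2(1439, -578) = 111.9 deg
adjusted to 0-360: 111.9 degrees

111.9 degrees


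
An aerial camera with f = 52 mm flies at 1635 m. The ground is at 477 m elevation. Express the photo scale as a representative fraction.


scale = f / (H - h) = 52 mm / 1158 m = 52 / 1158000 = 1:22269

1:22269


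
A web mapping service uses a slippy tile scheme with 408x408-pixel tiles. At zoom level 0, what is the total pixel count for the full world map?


tiles per axis = 2^0 = 1
total tiles = 1^2 = 1
pixels per axis = 1 * 408 = 408
total pixels = 408^2 = 166464

166464 pixels


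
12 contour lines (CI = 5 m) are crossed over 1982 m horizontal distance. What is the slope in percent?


elevation change = 12 * 5 = 60 m
slope = 60 / 1982 * 100 = 3.0%

3.0%


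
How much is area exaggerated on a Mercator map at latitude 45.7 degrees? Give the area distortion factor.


area_distortion = 1/cos^2(45.7) = 2.05

2.05


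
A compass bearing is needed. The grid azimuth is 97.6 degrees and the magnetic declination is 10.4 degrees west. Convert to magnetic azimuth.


magnetic azimuth = grid azimuth - declination (east +ve)
mag_az = 97.6 - -10.4 = 108.0 degrees

108.0 degrees


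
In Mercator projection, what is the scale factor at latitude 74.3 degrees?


SF = 1 / cos(74.3) = 1 / 0.2706 = 3.695

3.695


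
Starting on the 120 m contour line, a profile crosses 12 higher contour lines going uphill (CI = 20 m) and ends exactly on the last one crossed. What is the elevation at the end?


elevation = 120 + 12 * 20 = 360 m

360 m


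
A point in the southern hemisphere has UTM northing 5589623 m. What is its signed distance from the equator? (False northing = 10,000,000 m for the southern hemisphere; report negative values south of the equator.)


For southern: actual = 5589623 - 10000000 = -4410377 m

-4410377 m


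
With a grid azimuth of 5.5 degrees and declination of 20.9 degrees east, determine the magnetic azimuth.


magnetic azimuth = grid azimuth - declination (east +ve)
mag_az = 5.5 - 20.9 = 344.6 degrees

344.6 degrees


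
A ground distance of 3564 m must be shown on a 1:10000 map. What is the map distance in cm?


map_cm = 3564 * 100 / 10000 = 35.64 cm

35.64 cm


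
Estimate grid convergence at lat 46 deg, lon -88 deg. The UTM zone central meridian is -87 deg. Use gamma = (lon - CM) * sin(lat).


gamma = (-88 - -87) * sin(46) = -1 * 0.71934 = -0.719 degrees

-0.719 degrees


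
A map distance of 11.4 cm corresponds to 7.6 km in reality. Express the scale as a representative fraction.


ground = 7.6 km = 760000 cm; RF denominator = ground / map = 760000 / 11.4 ≈ 66667; RF = 1:66667

1:66667


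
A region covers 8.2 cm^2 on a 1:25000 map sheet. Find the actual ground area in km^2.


ground_area = 8.2 * (25000/100)^2 = 512500.0 m^2 = 0.5125 km^2 ≈ 0.513 km^2

0.513 km^2


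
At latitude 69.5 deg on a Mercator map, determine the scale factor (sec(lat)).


SF = 1 / cos(69.5) = 1 / 0.350207 = 2.855

2.855


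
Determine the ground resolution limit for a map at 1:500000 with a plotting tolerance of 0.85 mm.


ground = 0.85 mm * 500000 / 1000 = 425.0 m

425.0 m


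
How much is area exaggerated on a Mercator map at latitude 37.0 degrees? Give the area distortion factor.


area_distortion = 1/cos^2(37.0) = 1.568

1.568


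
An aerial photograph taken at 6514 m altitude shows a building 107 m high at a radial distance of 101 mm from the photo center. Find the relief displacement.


d = h * r / H = 107 * 101 / 6514 = 1.66 mm

1.66 mm


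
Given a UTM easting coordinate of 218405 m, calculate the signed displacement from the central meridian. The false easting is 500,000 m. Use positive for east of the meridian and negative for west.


displacement = 218405 - 500000 = -281595 m

-281595 m


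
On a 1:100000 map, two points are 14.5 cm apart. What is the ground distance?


ground = 14.5 cm * 100000 / 100 = 14500.0 m = 14.5 km

14.5 km


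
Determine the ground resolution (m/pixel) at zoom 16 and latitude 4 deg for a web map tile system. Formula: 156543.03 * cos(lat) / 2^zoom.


res = 156543.03 * cos(4) / 2^16 = 156543.03 * 0.99756405 / 65536 = 2.38 m/pixel

2.38 m/pixel


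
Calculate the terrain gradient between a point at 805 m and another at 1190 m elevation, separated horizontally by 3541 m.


gradient = (1190 - 805) / 3541 = 385 / 3541 = 0.1087

0.1087


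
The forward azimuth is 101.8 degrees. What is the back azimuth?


back azimuth = (101.8 + 180) mod 360 = 281.8 degrees

281.8 degrees


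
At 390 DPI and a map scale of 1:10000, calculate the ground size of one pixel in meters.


pixel_cm = 2.54 / 390 ≈ 0.006513 cm
ground = pixel_cm * 10000 / 100 = 2.54 * 10000 / (390 * 100) = 25400 / 39000 ≈ 0.65 m

0.65 m


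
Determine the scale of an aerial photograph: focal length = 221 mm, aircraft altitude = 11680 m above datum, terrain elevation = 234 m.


scale = f / (H - h) = 221 mm / 11446 m = 221 / 11446000 = 1:51792

1:51792


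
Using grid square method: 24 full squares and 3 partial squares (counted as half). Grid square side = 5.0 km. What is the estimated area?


effective squares = 24 + 3 * 0.5 = 25.5
area = 25.5 * 25.0 = 637.5 km^2

637.5 km^2


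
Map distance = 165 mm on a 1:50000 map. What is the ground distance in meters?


ground = 165 mm * 50000 / 1000 = 8250.0 m

8250.0 m


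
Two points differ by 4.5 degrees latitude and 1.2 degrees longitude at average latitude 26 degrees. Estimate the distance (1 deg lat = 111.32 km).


dlat_km = 4.5 * 111.32 = 500.94
dlon_km = 1.2 * 111.32 * cos(26) ≈ 120.065
dist = sqrt(500.94^2 + 120.065^2) ≈ 515.1 km

515.1 km


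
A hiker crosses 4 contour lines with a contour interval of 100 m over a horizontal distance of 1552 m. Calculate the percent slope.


elevation change = 4 * 100 = 400 m
slope = 400 / 1552 * 100 = 25.8%

25.8%


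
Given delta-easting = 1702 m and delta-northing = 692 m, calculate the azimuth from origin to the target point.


az = atan2(1702, 692) = 67.9 deg
adjusted to 0-360: 67.9 degrees

67.9 degrees


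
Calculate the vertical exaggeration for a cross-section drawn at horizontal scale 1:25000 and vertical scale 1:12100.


VE = horizontal_scale / vertical_scale = 25000 / 12100 ≈ 2.1

2.1x


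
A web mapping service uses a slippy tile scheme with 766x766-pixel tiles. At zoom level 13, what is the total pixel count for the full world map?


tiles per axis = 2^13 = 8192
total tiles = 8192^2 = 67108864
pixels per axis = 8192 * 766 = 6275072
total pixels = 6275072^2 = 39376528605184

39376528605184 pixels


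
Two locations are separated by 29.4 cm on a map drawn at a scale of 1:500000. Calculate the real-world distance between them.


ground = 29.4 cm * 500000 / 100 = 147000.0 m = 147.0 km

147.0 km


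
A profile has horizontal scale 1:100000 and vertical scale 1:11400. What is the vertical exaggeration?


VE = horizontal_scale / vertical_scale = 100000 / 11400 ≈ 8.8

8.8x


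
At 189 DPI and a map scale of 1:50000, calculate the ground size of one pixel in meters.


pixel_cm = 2.54 / 189 ≈ 0.013439 cm
ground = pixel_cm * 50000 / 100 = 2.54 * 50000 / (189 * 100) = 127000 / 18900 ≈ 6.72 m

6.72 m


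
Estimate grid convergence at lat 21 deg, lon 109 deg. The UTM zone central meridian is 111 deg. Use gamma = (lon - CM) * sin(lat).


gamma = (109 - 111) * sin(21) = -2 * 0.358368 = -0.717 degrees

-0.717 degrees


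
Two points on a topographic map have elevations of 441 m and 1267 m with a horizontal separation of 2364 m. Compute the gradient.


gradient = (1267 - 441) / 2364 = 826 / 2364 = 0.3494

0.3494


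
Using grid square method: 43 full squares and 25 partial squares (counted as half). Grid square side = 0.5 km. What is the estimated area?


effective squares = 43 + 25 * 0.5 = 55.5
area = 55.5 * 0.25 = 13.875 km^2

13.875 km^2


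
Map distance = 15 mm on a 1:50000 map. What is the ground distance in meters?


ground = 15 mm * 50000 / 1000 = 750.0 m

750.0 m


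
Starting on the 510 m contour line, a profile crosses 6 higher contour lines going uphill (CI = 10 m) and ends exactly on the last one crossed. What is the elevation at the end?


elevation = 510 + 6 * 10 = 570 m

570 m


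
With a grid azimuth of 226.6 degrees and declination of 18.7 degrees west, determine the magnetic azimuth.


magnetic azimuth = grid azimuth - declination (east +ve)
mag_az = 226.6 - -18.7 = 245.3 degrees

245.3 degrees


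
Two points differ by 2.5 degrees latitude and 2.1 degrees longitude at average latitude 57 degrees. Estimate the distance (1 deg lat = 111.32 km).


dlat_km = 2.5 * 111.32 = 278.3
dlon_km = 2.1 * 111.32 * cos(57) ≈ 127.321
dist = sqrt(278.3^2 + 127.321^2) ≈ 306.0 km

306.0 km


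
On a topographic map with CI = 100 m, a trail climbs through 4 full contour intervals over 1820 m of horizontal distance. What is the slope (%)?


elevation change = 4 * 100 = 400 m
slope = 400 / 1820 * 100 = 22.0%

22.0%


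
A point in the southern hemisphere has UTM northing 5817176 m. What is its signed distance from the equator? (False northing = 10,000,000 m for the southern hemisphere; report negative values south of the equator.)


For southern: actual = 5817176 - 10000000 = -4182824 m

-4182824 m


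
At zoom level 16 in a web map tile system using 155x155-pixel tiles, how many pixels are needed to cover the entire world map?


tiles per axis = 2^16 = 65536
total tiles = 65536^2 = 4294967296
pixels per axis = 65536 * 155 = 10158080
total pixels = 10158080^2 = 103186589286400

103186589286400 pixels


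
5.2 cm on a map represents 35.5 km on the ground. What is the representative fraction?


ground = 35.5 km = 3550000 cm; RF denominator = ground / map = 3550000 / 5.2 ≈ 682692; RF = 1:682692

1:682692


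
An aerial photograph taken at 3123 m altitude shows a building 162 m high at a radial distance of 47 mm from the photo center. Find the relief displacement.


d = h * r / H = 162 * 47 / 3123 = 2.44 mm

2.44 mm


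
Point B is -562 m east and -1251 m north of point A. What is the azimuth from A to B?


az = atan2(-562, -1251) = -155.8 deg
adjusted to 0-360: 204.2 degrees

204.2 degrees


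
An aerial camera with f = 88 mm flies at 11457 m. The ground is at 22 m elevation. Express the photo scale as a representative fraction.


scale = f / (H - h) = 88 mm / 11435 m = 88 / 11435000 = 1:129943

1:129943


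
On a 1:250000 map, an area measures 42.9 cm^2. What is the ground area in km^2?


ground_area = 42.9 * (250000/100)^2 = 268125000.0 m^2 = 268.125 km^2

268.125 km^2


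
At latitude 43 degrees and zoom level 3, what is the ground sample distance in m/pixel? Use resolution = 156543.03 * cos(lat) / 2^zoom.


res = 156543.03 * cos(43) / 2^3 = 156543.03 * 0.7313537 / 8 = 14311.04 m/pixel

14311.04 m/pixel


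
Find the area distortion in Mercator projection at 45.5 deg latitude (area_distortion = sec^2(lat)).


area_distortion = 1/cos^2(45.5) = 2.036

2.036


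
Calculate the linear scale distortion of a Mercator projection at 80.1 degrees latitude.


SF = 1 / cos(80.1) = 1 / 0.171929 = 5.816

5.816


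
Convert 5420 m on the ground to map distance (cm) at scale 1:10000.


map_cm = 5420 * 100 / 10000 = 54.2 cm

54.2 cm


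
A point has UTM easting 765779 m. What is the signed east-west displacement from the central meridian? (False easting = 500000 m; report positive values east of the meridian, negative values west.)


displacement = 765779 - 500000 = 265779 m

265779 m


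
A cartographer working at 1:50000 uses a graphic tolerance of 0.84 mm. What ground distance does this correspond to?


ground = 0.84 mm * 50000 / 1000 = 42.0 m

42.0 m


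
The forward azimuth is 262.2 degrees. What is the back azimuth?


back azimuth = (262.2 + 180) mod 360 = 82.2 degrees

82.2 degrees


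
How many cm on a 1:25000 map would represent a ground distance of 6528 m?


map_cm = 6528 * 100 / 25000 = 26.112 cm ≈ 26.11 cm

26.11 cm


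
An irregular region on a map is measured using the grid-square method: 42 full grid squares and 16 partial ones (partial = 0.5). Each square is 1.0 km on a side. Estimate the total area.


effective squares = 42 + 16 * 0.5 = 50.0
area = 50.0 * 1.0 = 50.0 km^2

50.0 km^2


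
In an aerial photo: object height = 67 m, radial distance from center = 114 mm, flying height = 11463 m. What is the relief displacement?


d = h * r / H = 67 * 114 / 11463 = 0.67 mm

0.67 mm


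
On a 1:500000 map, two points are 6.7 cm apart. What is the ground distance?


ground = 6.7 cm * 500000 / 100 = 33500.0 m = 33.5 km

33.5 km


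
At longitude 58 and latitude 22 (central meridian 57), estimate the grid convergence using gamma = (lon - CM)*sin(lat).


gamma = (58 - 57) * sin(22) = 1 * 0.374607 = 0.375 degrees

0.375 degrees


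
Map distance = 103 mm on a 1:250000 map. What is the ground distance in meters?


ground = 103 mm * 250000 / 1000 = 25750.0 m

25750.0 m


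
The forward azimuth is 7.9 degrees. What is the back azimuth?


back azimuth = (7.9 + 180) mod 360 = 187.9 degrees

187.9 degrees


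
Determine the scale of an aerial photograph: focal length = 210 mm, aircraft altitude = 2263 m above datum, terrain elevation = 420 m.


scale = f / (H - h) = 210 mm / 1843 m = 210 / 1843000 = 1:8776

1:8776


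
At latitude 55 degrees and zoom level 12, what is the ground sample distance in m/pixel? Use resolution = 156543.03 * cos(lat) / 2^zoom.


res = 156543.03 * cos(55) / 2^12 = 156543.03 * 0.57357644 / 4096 = 21.92 m/pixel

21.92 m/pixel


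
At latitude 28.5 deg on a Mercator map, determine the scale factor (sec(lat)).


SF = 1 / cos(28.5) = 1 / 0.878817 = 1.138

1.138


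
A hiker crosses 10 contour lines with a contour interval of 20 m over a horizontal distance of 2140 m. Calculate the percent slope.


elevation change = 10 * 20 = 200 m
slope = 200 / 2140 * 100 = 9.3%

9.3%


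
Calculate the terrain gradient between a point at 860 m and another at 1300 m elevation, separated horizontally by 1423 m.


gradient = (1300 - 860) / 1423 = 440 / 1423 = 0.3092

0.3092


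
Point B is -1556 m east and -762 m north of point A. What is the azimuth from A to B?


az = atan2(-1556, -762) = -116.1 deg
adjusted to 0-360: 243.9 degrees

243.9 degrees


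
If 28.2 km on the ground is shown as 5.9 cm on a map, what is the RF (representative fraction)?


ground = 28.2 km = 2820000 cm; RF denominator = ground / map = 2820000 / 5.9 ≈ 477966; RF = 1:477966

1:477966


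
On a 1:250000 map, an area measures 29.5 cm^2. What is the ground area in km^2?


ground_area = 29.5 * (250000/100)^2 = 184375000.0 m^2 = 184.375 km^2

184.375 km^2


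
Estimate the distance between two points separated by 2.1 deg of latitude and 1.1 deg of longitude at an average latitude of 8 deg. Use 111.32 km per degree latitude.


dlat_km = 2.1 * 111.32 = 233.772
dlon_km = 1.1 * 111.32 * cos(8) ≈ 121.26
dist = sqrt(233.772^2 + 121.26^2) ≈ 263.4 km

263.4 km


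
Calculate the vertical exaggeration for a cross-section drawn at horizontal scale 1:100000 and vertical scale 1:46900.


VE = horizontal_scale / vertical_scale = 100000 / 46900 ≈ 2.1

2.1x


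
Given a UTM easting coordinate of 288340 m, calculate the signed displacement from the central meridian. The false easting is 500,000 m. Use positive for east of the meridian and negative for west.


displacement = 288340 - 500000 = -211660 m

-211660 m


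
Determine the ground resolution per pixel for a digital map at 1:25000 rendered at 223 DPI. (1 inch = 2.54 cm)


pixel_cm = 2.54 / 223 ≈ 0.01139 cm
ground = pixel_cm * 25000 / 100 = 2.54 * 25000 / (223 * 100) = 63500 / 22300 ≈ 2.85 m

2.85 m


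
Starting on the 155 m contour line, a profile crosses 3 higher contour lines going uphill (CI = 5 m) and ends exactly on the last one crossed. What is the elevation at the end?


elevation = 155 + 3 * 5 = 170 m

170 m


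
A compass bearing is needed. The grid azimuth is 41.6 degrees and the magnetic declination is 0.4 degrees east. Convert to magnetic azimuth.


magnetic azimuth = grid azimuth - declination (east +ve)
mag_az = 41.6 - 0.4 = 41.2 degrees

41.2 degrees


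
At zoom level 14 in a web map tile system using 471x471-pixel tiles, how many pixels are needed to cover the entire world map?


tiles per axis = 2^14 = 16384
total tiles = 16384^2 = 268435456
pixels per axis = 16384 * 471 = 7716864
total pixels = 7716864^2 = 59549989994496

59549989994496 pixels


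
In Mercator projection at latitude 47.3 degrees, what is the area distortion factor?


area_distortion = 1/cos^2(47.3) = 2.174

2.174


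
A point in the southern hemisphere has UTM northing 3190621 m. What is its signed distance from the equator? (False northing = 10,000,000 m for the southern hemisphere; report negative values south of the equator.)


For southern: actual = 3190621 - 10000000 = -6809379 m

-6809379 m


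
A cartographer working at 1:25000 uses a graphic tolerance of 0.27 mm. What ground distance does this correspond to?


ground = 0.27 mm * 25000 / 1000 = 6.75 m

6.75 m


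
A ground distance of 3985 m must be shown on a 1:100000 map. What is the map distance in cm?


map_cm = 3985 * 100 / 100000 = 3.985 cm ≈ 3.99 cm

3.99 cm


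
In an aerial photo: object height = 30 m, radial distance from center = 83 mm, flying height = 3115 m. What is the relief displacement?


d = h * r / H = 30 * 83 / 3115 = 0.8 mm

0.8 mm


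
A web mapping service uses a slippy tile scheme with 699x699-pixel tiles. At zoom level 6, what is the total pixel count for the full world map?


tiles per axis = 2^6 = 64
total tiles = 64^2 = 4096
pixels per axis = 64 * 699 = 44736
total pixels = 44736^2 = 2001309696

2001309696 pixels


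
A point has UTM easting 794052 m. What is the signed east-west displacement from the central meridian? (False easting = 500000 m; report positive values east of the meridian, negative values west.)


displacement = 794052 - 500000 = 294052 m

294052 m


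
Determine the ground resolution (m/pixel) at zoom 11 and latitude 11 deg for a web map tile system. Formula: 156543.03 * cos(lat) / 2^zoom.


res = 156543.03 * cos(11) / 2^11 = 156543.03 * 0.98162718 / 2048 = 75.03 m/pixel

75.03 m/pixel


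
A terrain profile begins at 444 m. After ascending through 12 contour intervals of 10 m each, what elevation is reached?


elevation = 444 + 12 * 10 = 564 m

564 m


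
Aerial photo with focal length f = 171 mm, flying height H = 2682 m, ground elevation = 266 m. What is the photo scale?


scale = f / (H - h) = 171 mm / 2416 m = 171 / 2416000 = 1:14129

1:14129


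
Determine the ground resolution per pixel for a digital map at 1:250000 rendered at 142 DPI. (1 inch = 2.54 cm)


pixel_cm = 2.54 / 142 ≈ 0.017887 cm
ground = pixel_cm * 250000 / 100 = 2.54 * 250000 / (142 * 100) = 635000 / 14200 ≈ 44.72 m

44.72 m


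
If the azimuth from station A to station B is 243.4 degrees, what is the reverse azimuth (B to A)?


back azimuth = (243.4 + 180) mod 360 = 63.4 degrees

63.4 degrees


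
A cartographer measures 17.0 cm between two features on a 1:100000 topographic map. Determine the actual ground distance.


ground = 17.0 cm * 100000 / 100 = 17000.0 m = 17.0 km

17.0 km


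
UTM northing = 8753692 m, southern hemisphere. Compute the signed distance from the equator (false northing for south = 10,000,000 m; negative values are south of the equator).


For southern: actual = 8753692 - 10000000 = -1246308 m

-1246308 m


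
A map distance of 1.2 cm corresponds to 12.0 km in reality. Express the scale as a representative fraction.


ground = 12.0 km = 1200000 cm; RF denominator = ground / map = 1200000 / 1.2 = 1000000; RF = 1:1000000

1:1000000


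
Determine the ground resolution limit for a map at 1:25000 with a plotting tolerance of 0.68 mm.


ground = 0.68 mm * 25000 / 1000 = 17.0 m

17.0 m
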